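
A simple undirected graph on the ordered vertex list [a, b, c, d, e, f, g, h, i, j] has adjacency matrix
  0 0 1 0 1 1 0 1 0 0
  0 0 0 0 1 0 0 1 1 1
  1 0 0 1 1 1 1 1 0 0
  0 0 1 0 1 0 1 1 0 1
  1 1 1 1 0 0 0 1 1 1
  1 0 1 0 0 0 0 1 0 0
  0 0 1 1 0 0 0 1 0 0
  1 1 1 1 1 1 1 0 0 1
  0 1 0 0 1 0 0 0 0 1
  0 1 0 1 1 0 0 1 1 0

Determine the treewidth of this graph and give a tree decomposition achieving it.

Treewidth 3.
One optimal decomposition is:
Bags: B1 = {b, e, h, j}  B2 = {d, e, h, j}  B3 = {c, d, e, h}  B4 = {a, c, e, h}  B5 = {a, c, f, h}  B6 = {b, e, i, j}  B7 = {c, d, g, h}
Tree: B1–B2, B2–B3, B3–B4, B4–B5, B1–B6, B3–B7

Every bag has size at most 4, so the width is 4 − 1 = 3 and tw(G) ≤ 3. Conversely, {d, e, h, j} is a clique of size 4, and the vertices of any clique must share a bag in every tree decomposition; so some bag has ≥ 4 vertices and tw(G) ≥ 3. Combining the bounds, tw(G) = 3.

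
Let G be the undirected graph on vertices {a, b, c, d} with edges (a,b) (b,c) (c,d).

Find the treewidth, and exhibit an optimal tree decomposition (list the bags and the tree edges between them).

Each bag holds 2 vertices, so the decomposition has width 1, which upper-bounds the treewidth. Any graph with an edge has treewidth ≥ 1, and G has the edge c–b. Hence tw(G) = 1 exactly.

Treewidth 1.
Bags: B1 = {b, c}  B2 = {a, b}  B3 = {c, d}
Tree: B1–B2, B1–B3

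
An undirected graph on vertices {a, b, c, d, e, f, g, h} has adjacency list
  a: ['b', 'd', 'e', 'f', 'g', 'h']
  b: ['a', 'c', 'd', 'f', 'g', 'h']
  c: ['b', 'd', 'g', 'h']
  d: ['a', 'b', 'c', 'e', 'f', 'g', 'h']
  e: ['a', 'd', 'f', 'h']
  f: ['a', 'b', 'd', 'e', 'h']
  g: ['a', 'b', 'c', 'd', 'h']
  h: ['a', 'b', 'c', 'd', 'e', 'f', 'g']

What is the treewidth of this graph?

4

A width-4 tree decomposition is:
Bags: B1 = {a, b, d, g, h}  B2 = {a, b, d, f, h}  B3 = {b, c, d, g, h}  B4 = {a, d, e, f, h}
Tree: B1–B2, B1–B3, B2–B4
The largest bag has 5 vertices, giving width 4; this decomposition certifies tw(G) ≤ 4. Conversely, {a, d, e, f, h} is a clique of size 5, and the vertices of any clique must share a bag in every tree decomposition; so some bag has ≥ 5 vertices and tw(G) ≥ 4. Therefore the treewidth is 4.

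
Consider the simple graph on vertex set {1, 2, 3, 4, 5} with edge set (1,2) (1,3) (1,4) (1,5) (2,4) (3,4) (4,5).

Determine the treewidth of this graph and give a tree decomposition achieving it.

Every bag has size at most 3, so the width is 3 − 1 = 2 and tw(G) ≤ 2. For the lower bound, the 3 vertices {1, 2, 4} are pairwise adjacent, and any tree decomposition puts a clique entirely inside one bag — forcing width ≥ 2. Hence tw(G) = 2 exactly.

Treewidth 2.
Bags: B1 = {1, 4, 5}  B2 = {1, 2, 4}  B3 = {1, 3, 4}
Tree: B1–B2, B1–B3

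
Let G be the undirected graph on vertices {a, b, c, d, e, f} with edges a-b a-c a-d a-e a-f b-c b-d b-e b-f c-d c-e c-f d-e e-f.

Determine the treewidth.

4

A width-4 tree decomposition is:
Bags: B1 = {a, b, c, e, f}  B2 = {a, b, c, d, e}
Tree: B1–B2
Every bag has size at most 5, so the width is 5 − 1 = 4 and tw(G) ≤ 4. Conversely, {a, b, c, d, e} is a clique of size 5, and the vertices of any clique must share a bag in every tree decomposition; so some bag has ≥ 5 vertices and tw(G) ≥ 4. Combining the bounds, tw(G) = 4.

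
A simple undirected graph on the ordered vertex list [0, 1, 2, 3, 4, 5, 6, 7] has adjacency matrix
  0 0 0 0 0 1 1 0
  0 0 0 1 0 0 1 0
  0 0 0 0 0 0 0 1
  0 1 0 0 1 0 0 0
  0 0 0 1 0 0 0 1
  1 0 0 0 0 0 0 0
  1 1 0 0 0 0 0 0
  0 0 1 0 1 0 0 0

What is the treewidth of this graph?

1

A width-1 tree decomposition is:
Bags: B1 = {2, 7}  B2 = {4, 7}  B3 = {3, 4}  B4 = {1, 3}  B5 = {1, 6}  B6 = {0, 6}  B7 = {0, 5}
Tree: B1–B2, B2–B3, B3–B4, B4–B5, B5–B6, B6–B7
Each bag holds 2 vertices, so the decomposition has width 1, which upper-bounds the treewidth. Since G has at least one edge (e.g. 2–7), it is not an edgeless graph, so tw(G) ≥ 1. Therefore the treewidth is 1.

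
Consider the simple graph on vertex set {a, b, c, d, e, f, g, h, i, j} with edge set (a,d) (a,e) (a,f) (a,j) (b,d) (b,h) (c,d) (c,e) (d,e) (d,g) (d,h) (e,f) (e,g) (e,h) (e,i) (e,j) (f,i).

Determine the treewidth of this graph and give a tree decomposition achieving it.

The largest bag has 3 vertices, giving width 2; this decomposition certifies tw(G) ≤ 2. Conversely, {d, e, g} is a clique of size 3, and the vertices of any clique must share a bag in every tree decomposition; so some bag has ≥ 3 vertices and tw(G) ≥ 2. The upper and lower bounds meet at 2, so that is the treewidth.

Treewidth 2.
One such decomposition:
Bags: B1 = {a, d, e}  B2 = {d, e, g}  B3 = {c, d, e}  B4 = {a, e, f}  B5 = {e, f, i}  B6 = {d, e, h}  B7 = {b, d, h}  B8 = {a, e, j}
Tree: B1–B2, B2–B3, B1–B4, B4–B5, B3–B6, B6–B7, B1–B8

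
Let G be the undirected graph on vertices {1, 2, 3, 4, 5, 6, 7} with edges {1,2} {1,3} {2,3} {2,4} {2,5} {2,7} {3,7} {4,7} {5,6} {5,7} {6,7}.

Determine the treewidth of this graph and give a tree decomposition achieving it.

The largest bag has 3 vertices, giving width 2; this decomposition certifies tw(G) ≤ 2. For the lower bound, the 3 vertices {1, 2, 3} are pairwise adjacent, and any tree decomposition puts a clique entirely inside one bag — forcing width ≥ 2. Therefore the treewidth is 2.

Treewidth 2.
One such decomposition:
Bags: B1 = {2, 5, 7}  B2 = {2, 4, 7}  B3 = {2, 3, 7}  B4 = {1, 2, 3}  B5 = {5, 6, 7}
Tree: B1–B2, B2–B3, B3–B4, B1–B5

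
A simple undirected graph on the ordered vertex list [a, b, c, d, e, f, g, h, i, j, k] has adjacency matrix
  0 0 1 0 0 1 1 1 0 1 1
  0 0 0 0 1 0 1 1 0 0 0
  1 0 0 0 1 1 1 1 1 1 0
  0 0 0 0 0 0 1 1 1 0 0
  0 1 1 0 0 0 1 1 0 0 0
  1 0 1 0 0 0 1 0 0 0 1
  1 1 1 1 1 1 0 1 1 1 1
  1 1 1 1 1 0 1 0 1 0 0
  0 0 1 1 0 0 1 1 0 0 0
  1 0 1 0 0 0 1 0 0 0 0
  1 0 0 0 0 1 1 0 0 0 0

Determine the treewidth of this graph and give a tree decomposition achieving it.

The largest bag has 4 vertices, giving width 3; this decomposition certifies tw(G) ≤ 3. Conversely, {a, c, g, j} is a clique of size 4, and the vertices of any clique must share a bag in every tree decomposition; so some bag has ≥ 4 vertices and tw(G) ≥ 3. Therefore the treewidth is 3.

Treewidth 3.
One optimal decomposition is:
Bags: B1 = {b, e, g, h}  B2 = {c, e, g, h}  B3 = {c, g, h, i}  B4 = {a, c, g, h}  B5 = {a, c, g, j}  B6 = {a, c, f, g}  B7 = {d, g, h, i}  B8 = {a, f, g, k}
Tree: B1–B2, B2–B3, B2–B4, B4–B5, B5–B6, B3–B7, B6–B8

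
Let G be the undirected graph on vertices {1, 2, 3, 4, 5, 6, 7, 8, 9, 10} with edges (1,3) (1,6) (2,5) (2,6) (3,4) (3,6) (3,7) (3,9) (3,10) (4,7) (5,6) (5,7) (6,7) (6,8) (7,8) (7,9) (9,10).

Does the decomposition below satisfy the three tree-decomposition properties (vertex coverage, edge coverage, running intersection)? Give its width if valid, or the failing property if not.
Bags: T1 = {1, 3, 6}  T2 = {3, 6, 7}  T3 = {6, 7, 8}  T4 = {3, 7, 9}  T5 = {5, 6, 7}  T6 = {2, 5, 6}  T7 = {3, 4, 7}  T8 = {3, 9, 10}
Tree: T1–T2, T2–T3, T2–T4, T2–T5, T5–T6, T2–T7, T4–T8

Yes; width 2.

Checking the three conditions: (i) the bags cover all of {1, 2, 3, 4, 5, 6, 7, 8, 9, 10}; (ii) for each edge, some bag contains both endpoints; (iii) the bags containing any fixed vertex form a subtree. All hold, so the decomposition is valid with width 3 − 1 = 2.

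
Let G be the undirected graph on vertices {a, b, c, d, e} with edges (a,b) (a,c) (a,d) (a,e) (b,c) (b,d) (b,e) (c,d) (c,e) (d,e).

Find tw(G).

4

A width-4 tree decomposition is:
Bags: B1 = {a, b, c, d, e}
Tree: (single bag)
A single bag containing all 5 vertices is trivially a valid decomposition of width 4. On the other hand G contains the 5-clique {a, b, c, d, e}. A clique must lie in a single bag of any decomposition, so no decomposition can have width below 4. Hence tw(G) = 4 exactly.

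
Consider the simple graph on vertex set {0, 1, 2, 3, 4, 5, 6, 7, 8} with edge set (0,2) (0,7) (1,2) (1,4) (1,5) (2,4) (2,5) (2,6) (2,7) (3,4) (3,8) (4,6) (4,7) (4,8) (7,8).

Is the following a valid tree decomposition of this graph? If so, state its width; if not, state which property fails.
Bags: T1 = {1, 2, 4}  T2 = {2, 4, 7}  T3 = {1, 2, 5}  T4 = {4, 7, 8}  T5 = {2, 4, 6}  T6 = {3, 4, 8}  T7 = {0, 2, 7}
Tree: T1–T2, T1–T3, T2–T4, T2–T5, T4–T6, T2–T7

Vertex coverage: the bags together contain {0, 1, 2, 3, 4, 5, 6, 7, 8}, the full vertex set. Edge coverage: each edge of G has both endpoints in at least one bag. Running intersection: for every vertex, the bags containing it form a connected subtree. All three properties hold, so this is a valid tree decomposition of width max|bag| − 1 = 2, and hence tw(G) ≤ 2.

Yes; width 2.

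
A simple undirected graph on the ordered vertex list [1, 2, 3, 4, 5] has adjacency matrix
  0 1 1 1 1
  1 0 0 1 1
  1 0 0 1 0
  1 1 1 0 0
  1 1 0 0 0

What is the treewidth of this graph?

A width-2 tree decomposition is:
Bags: B1 = {1, 2, 4}  B2 = {1, 2, 5}  B3 = {1, 3, 4}
Tree: B1–B2, B1–B3
Each bag holds 3 vertices, so the decomposition has width 2, which upper-bounds the treewidth. For the lower bound, the 3 vertices {1, 2, 4} are pairwise adjacent, and any tree decomposition puts a clique entirely inside one bag — forcing width ≥ 2. The upper and lower bounds meet at 2, so that is the treewidth.

2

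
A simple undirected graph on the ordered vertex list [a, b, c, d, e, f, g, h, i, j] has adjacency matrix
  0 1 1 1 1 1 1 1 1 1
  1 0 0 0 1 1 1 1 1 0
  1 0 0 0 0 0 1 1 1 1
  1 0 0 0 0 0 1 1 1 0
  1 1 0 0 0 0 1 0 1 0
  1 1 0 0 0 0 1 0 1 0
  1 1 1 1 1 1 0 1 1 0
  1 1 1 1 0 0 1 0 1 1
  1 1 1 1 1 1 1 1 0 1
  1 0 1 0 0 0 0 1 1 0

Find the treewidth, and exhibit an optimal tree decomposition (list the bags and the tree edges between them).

Each bag holds 5 vertices, so the decomposition has width 4, which upper-bounds the treewidth. On the other hand G contains the 5-clique {a, b, e, g, i}. A clique must lie in a single bag of any decomposition, so no decomposition can have width below 4. Therefore the treewidth is 4.

Treewidth 4.
One optimal decomposition is:
Bags: B1 = {a, c, g, h, i}  B2 = {a, d, g, h, i}  B3 = {a, b, g, h, i}  B4 = {a, b, e, g, i}  B5 = {a, b, f, g, i}  B6 = {a, c, h, i, j}
Tree: B1–B2, B1–B3, B3–B4, B4–B5, B1–B6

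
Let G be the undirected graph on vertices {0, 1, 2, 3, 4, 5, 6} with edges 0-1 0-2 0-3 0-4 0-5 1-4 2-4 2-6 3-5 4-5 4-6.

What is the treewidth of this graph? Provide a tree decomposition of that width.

Treewidth 2.
One optimal decomposition is:
Bags: B1 = {0, 2, 4}  B2 = {0, 4, 5}  B3 = {2, 4, 6}  B4 = {0, 3, 5}  B5 = {0, 1, 4}
Tree: B1–B2, B1–B3, B2–B4, B2–B5

The largest bag has 3 vertices, giving width 2; this decomposition certifies tw(G) ≤ 2. On the other hand G contains the 3-clique {0, 3, 5}. A clique must lie in a single bag of any decomposition, so no decomposition can have width below 2. Hence tw(G) = 2 exactly.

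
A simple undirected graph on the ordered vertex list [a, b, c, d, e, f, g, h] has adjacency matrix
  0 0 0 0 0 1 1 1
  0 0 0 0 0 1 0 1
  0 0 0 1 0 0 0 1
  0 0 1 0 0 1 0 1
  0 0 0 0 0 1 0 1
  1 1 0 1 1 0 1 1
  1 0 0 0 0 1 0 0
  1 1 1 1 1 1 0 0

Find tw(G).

A width-2 tree decomposition is:
Bags: B1 = {b, f, h}  B2 = {d, f, h}  B3 = {a, f, h}  B4 = {c, d, h}  B5 = {a, f, g}  B6 = {e, f, h}
Tree: B1–B2, B2–B3, B2–B4, B3–B5, B1–B6
The largest bag has 3 vertices, giving width 2; this decomposition certifies tw(G) ≤ 2. On the other hand G contains the 3-clique {c, d, h}. A clique must lie in a single bag of any decomposition, so no decomposition can have width below 2. Hence tw(G) = 2 exactly.

2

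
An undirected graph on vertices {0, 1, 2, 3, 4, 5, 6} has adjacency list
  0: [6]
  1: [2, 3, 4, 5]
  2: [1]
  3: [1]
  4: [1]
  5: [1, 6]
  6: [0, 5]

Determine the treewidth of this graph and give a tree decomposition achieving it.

Treewidth 1.
One such decomposition:
Bags: B1 = {1, 5}  B2 = {1, 4}  B3 = {5, 6}  B4 = {0, 6}  B5 = {1, 3}  B6 = {1, 2}
Tree: B1–B2, B1–B3, B3–B4, B2–B5, B1–B6

Each bag holds 2 vertices, so the decomposition has width 1, which upper-bounds the treewidth. Any graph with an edge has treewidth ≥ 1, and G has the edge 1–5. Combining the bounds, tw(G) = 1.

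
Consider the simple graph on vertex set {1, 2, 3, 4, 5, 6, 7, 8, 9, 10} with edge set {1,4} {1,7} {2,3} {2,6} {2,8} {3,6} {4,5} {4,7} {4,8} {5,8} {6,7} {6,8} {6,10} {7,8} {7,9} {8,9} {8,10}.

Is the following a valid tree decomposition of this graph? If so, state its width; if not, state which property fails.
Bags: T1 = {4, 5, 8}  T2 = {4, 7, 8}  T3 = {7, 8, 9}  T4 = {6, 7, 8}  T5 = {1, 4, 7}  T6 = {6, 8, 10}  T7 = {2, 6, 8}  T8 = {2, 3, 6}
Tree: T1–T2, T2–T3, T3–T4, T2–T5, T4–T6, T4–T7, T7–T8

Yes; width 2.

Every vertex of G appears in some bag (union = {1, 2, 3, 4, 5, 6, 7, 8, 9, 10}); every edge is covered by a bag; and for each vertex v the set of bags containing v is connected in the bag tree. The decomposition is therefore valid. The largest bag has 3 vertices, so the width is 2.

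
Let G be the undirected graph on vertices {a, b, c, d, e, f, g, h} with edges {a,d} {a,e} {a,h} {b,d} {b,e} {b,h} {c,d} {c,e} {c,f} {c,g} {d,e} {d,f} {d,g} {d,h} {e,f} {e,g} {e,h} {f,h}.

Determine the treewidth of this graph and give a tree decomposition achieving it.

Each bag holds 4 vertices, so the decomposition has width 3, which upper-bounds the treewidth. On the other hand G contains the 4-clique {c, d, e, g}. A clique must lie in a single bag of any decomposition, so no decomposition can have width below 3. Combining the bounds, tw(G) = 3.

Treewidth 3.
One optimal decomposition is:
Bags: B1 = {c, d, e, f}  B2 = {d, e, f, h}  B3 = {b, d, e, h}  B4 = {c, d, e, g}  B5 = {a, d, e, h}
Tree: B1–B2, B2–B3, B1–B4, B2–B5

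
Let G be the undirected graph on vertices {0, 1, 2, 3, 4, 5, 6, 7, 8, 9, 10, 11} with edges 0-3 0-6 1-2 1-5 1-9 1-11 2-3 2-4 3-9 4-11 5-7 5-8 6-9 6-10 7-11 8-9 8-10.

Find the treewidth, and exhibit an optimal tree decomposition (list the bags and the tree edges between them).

Treewidth 3.
One optimal decomposition is:
Bags: B1 = {4, 5, 7, 11}  B2 = {1, 4, 5, 11}  B3 = {1, 2, 4, 5}  B4 = {1, 2, 5, 8}  B5 = {1, 2, 8, 9}  B6 = {2, 3, 8, 9}  B7 = {3, 8, 9, 10}  B8 = {3, 6, 9, 10}  B9 = {0, 3, 6, 10}
Tree: B1–B2, B2–B3, B3–B4, B4–B5, B5–B6, B6–B7, B7–B8, B8–B9

Each bag holds 4 vertices, so the decomposition has width 3, which upper-bounds the treewidth. For the lower bound: the 4 vertex sets {4,7,11}, {5}, {1}, {2,3,8,9} are disjoint, each induces a connected subgraph, and every pair is joined by at least one edge of G. Contracting each set to a single vertex therefore yields K_{4} as a minor, and since treewidth is minor-monotone, tw(G) ≥ tw(K_{4}) = 3. Therefore the treewidth is 3.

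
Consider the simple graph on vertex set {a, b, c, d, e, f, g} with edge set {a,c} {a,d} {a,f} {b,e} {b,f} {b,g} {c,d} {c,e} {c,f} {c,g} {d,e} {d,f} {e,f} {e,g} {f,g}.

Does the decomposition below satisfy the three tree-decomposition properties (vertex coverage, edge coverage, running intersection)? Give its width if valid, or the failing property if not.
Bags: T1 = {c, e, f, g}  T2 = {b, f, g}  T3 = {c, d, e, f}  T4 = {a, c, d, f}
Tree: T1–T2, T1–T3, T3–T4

A tree decomposition must satisfy three properties: every vertex lies in some bag; for every edge, both endpoints lie together in some bag; and for every vertex, the bags containing it form a connected subtree. Here edge (e,b) lies in no bag, so the decomposition is invalid.

No — edge (e,b) lies in no bag.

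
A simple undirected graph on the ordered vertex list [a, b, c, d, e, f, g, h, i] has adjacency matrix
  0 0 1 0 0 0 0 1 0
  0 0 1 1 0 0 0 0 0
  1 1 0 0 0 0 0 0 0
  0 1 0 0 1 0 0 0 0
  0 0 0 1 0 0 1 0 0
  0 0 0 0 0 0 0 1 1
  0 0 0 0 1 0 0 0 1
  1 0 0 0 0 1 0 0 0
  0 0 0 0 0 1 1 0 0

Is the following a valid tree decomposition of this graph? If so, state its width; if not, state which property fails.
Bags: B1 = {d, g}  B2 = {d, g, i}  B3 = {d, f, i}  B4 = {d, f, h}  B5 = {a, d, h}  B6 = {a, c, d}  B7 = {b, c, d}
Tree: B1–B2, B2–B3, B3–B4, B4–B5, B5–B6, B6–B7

No — vertex e appears in no bag.

A tree decomposition must satisfy three properties: every vertex lies in some bag; for every edge, both endpoints lie together in some bag; and for every vertex, the bags containing it form a connected subtree. Here vertex e appears in no bag, so the decomposition is invalid.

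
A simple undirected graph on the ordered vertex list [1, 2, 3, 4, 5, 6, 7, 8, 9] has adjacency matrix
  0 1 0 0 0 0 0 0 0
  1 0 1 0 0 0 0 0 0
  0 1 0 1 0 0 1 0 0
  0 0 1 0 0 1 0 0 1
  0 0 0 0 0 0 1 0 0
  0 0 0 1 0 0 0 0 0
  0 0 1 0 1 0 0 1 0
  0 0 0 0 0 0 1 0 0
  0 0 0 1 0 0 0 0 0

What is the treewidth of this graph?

A width-1 tree decomposition is:
Bags: B1 = {5, 7}  B2 = {3, 7}  B3 = {3, 4}  B4 = {2, 3}  B5 = {1, 2}  B6 = {7, 8}  B7 = {4, 6}  B8 = {4, 9}
Tree: B1–B2, B2–B3, B2–B4, B4–B5, B1–B6, B3–B7, B3–B8
The largest bag has 2 vertices, giving width 1; this decomposition certifies tw(G) ≤ 1. G has an edge, so its treewidth is at least 1. The upper and lower bounds meet at 1, so that is the treewidth.

1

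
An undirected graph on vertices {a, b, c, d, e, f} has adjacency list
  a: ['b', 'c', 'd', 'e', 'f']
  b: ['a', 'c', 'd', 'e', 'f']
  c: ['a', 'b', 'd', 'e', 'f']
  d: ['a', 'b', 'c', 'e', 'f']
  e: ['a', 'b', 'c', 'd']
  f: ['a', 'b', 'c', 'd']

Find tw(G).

A width-4 tree decomposition is:
Bags: B1 = {a, b, c, d, e}  B2 = {a, b, c, d, f}
Tree: B1–B2
The largest bag has 5 vertices, giving width 4; this decomposition certifies tw(G) ≤ 4. On the other hand G contains the 5-clique {a, b, c, d, e}. A clique must lie in a single bag of any decomposition, so no decomposition can have width below 4. Therefore the treewidth is 4.

4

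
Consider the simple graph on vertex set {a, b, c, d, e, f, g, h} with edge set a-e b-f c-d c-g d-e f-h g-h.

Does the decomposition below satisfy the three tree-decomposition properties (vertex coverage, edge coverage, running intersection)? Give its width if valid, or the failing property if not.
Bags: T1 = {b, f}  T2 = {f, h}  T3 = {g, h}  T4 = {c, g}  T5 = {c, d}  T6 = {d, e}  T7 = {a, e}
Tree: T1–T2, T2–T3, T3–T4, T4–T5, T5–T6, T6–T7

Checking the three conditions: (i) the bags cover all of {a, b, c, d, e, f, g, h}; (ii) for each edge, some bag contains both endpoints; (iii) the bags containing any fixed vertex form a subtree. All hold, so the decomposition is valid with width 2 − 1 = 1.

Yes; width 1.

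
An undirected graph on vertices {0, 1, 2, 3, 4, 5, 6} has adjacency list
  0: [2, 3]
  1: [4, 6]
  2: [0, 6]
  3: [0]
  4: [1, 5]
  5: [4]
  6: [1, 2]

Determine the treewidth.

1

A width-1 tree decomposition is:
Bags: B1 = {4, 5}  B2 = {1, 4}  B3 = {1, 6}  B4 = {2, 6}  B5 = {0, 2}  B6 = {0, 3}
Tree: B1–B2, B2–B3, B3–B4, B4–B5, B5–B6
Each bag holds 2 vertices, so the decomposition has width 1, which upper-bounds the treewidth. Any graph with an edge has treewidth ≥ 1, and G has the edge 5–4. Hence tw(G) = 1 exactly.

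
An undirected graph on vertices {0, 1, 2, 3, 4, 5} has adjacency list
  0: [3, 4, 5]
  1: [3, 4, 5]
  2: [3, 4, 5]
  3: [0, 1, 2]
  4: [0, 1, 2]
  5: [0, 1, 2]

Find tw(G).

3

A width-3 tree decomposition is:
Bags: B1 = {2, 3, 4, 5}  B2 = {1, 3, 4, 5}  B3 = {0, 3, 4, 5}
Tree: B1–B2, B2–B3
Each bag holds 4 vertices, so the decomposition has width 3, which upper-bounds the treewidth. For the lower bound: the 4 vertex sets {2,5}, {1,4}, {3}, {0} are disjoint, each induces a connected subgraph, and every pair is joined by at least one edge of G. Contracting each set to a single vertex therefore yields K_{4} as a minor, and since treewidth is minor-monotone, tw(G) ≥ tw(K_{4}) = 3. The upper and lower bounds meet at 3, so that is the treewidth.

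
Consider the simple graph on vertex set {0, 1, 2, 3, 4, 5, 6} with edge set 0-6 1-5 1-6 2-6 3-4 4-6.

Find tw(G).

1

A width-1 tree decomposition is:
Bags: B1 = {4, 6}  B2 = {2, 6}  B3 = {0, 6}  B4 = {1, 6}  B5 = {1, 5}  B6 = {3, 4}
Tree: B1–B2, B1–B3, B1–B4, B4–B5, B1–B6
Every bag has size at most 2, so the width is 2 − 1 = 1 and tw(G) ≤ 1. Any graph with an edge has treewidth ≥ 1, and G has the edge 4–6. Hence tw(G) = 1 exactly.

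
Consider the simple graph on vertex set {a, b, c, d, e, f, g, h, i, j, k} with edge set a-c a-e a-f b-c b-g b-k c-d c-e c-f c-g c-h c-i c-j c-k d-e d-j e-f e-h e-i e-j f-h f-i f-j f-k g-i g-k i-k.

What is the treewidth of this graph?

3

A width-3 tree decomposition is:
Bags: B1 = {c, e, f, j}  B2 = {c, e, f, i}  B3 = {c, e, f, h}  B4 = {c, f, i, k}  B5 = {c, g, i, k}  B6 = {a, c, e, f}  B7 = {c, d, e, j}  B8 = {b, c, g, k}
Tree: B1–B2, B1–B3, B2–B4, B4–B5, B3–B6, B1–B7, B5–B8
The largest bag has 4 vertices, giving width 3; this decomposition certifies tw(G) ≤ 3. Conversely, {c, d, e, j} is a clique of size 4, and the vertices of any clique must share a bag in every tree decomposition; so some bag has ≥ 4 vertices and tw(G) ≥ 3. The upper and lower bounds meet at 3, so that is the treewidth.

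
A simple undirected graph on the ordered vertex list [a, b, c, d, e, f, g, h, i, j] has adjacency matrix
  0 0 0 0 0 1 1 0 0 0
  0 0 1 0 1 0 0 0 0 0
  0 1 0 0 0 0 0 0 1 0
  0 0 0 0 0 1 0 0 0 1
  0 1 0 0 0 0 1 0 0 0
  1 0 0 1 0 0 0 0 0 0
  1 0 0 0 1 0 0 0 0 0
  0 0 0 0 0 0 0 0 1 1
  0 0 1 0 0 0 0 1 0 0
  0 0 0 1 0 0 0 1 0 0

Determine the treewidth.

A width-2 tree decomposition is:
Bags: B1 = {c, h, i}  B2 = {b, c, h}  B3 = {b, e, h}  B4 = {e, g, h}  B5 = {a, g, h}  B6 = {a, f, h}  B7 = {d, f, h}  B8 = {d, h, j}
Tree: B1–B2, B2–B3, B3–B4, B4–B5, B5–B6, B6–B7, B7–B8
Every bag has size at most 3, so the width is 3 − 1 = 2 and tw(G) ≤ 2. For the lower bound, G contains the cycle h–i–c–b–e–g–a–f–d–j–h, so G is not a forest; only forests have treewidth ≤ 1, hence tw(G) ≥ 2. Hence tw(G) = 2 exactly.

2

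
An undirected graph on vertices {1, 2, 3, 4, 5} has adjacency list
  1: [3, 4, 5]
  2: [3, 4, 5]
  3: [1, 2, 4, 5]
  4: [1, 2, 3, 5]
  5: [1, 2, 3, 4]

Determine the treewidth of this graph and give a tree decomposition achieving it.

Treewidth 3.
Bags: B1 = {1, 3, 4, 5}  B2 = {2, 3, 4, 5}
Tree: B1–B2

The largest bag has 4 vertices, giving width 3; this decomposition certifies tw(G) ≤ 3. On the other hand G contains the 4-clique {1, 3, 4, 5}. A clique must lie in a single bag of any decomposition, so no decomposition can have width below 3. Combining the bounds, tw(G) = 3.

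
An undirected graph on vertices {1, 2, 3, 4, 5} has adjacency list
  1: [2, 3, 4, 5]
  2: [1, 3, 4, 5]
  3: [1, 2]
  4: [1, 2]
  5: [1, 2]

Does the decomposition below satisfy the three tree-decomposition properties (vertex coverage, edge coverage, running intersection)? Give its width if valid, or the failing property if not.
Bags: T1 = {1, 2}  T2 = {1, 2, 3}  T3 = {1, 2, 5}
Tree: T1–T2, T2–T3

No — vertex 4 appears in no bag.

A tree decomposition must satisfy three properties: every vertex lies in some bag; for every edge, both endpoints lie together in some bag; and for every vertex, the bags containing it form a connected subtree. Here vertex 4 appears in no bag, so the decomposition is invalid.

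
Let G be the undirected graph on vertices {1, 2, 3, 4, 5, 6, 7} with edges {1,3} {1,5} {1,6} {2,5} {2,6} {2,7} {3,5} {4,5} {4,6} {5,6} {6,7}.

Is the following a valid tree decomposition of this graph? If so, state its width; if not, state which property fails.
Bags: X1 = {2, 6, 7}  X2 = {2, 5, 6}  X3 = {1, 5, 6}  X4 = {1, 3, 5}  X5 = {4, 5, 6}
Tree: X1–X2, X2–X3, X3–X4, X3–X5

Yes; width 2.

Checking the three conditions: (i) the bags cover all of {1, 2, 3, 4, 5, 6, 7}; (ii) for each edge, some bag contains both endpoints; (iii) the bags containing any fixed vertex form a subtree. All hold, so the decomposition is valid with width 3 − 1 = 2.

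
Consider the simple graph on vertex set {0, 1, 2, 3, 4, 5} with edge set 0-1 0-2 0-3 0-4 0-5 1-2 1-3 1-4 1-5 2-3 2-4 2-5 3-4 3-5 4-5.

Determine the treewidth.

5

A width-5 tree decomposition is:
Bags: B1 = {0, 1, 2, 3, 4, 5}
Tree: (single bag)
With just one bag of size 6, the width is 6 − 1 = 5, so tw(G) ≤ 5. For the lower bound, the 6 vertices {0, 1, 2, 3, 4, 5} are pairwise adjacent, and any tree decomposition puts a clique entirely inside one bag — forcing width ≥ 5. Therefore the treewidth is 5.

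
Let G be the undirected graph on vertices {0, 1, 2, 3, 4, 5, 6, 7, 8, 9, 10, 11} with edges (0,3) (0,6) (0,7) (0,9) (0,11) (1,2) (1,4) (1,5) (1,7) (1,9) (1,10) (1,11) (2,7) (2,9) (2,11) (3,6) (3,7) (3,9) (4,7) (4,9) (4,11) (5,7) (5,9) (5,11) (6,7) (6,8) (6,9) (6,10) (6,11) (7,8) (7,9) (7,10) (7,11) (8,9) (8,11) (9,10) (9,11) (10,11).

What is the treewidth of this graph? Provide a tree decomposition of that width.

The largest bag has 5 vertices, giving width 4; this decomposition certifies tw(G) ≤ 4. On the other hand G contains the 5-clique {0, 6, 7, 9, 11}. A clique must lie in a single bag of any decomposition, so no decomposition can have width below 4. Therefore the treewidth is 4.

Treewidth 4.
One optimal decomposition is:
Bags: B1 = {1, 7, 9, 10, 11}  B2 = {6, 7, 9, 10, 11}  B3 = {1, 2, 7, 9, 11}  B4 = {1, 4, 7, 9, 11}  B5 = {0, 6, 7, 9, 11}  B6 = {0, 3, 6, 7, 9}  B7 = {1, 5, 7, 9, 11}  B8 = {6, 7, 8, 9, 11}
Tree: B1–B2, B1–B3, B3–B4, B2–B5, B5–B6, B1–B7, B5–B8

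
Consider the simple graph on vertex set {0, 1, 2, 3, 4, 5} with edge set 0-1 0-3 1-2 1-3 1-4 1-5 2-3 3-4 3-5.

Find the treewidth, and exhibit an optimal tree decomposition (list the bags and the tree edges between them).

The largest bag has 3 vertices, giving width 2; this decomposition certifies tw(G) ≤ 2. For the lower bound, the 3 vertices {0, 1, 3} are pairwise adjacent, and any tree decomposition puts a clique entirely inside one bag — forcing width ≥ 2. Therefore the treewidth is 2.

Treewidth 2.
One optimal decomposition is:
Bags: B1 = {0, 1, 3}  B2 = {1, 2, 3}  B3 = {1, 3, 5}  B4 = {1, 3, 4}
Tree: B1–B2, B2–B3, B2–B4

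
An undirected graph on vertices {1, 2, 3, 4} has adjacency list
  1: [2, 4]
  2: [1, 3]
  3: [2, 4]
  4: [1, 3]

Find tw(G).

A width-2 tree decomposition is:
Bags: B1 = {1, 2, 3}  B2 = {1, 3, 4}
Tree: B1–B2
Every bag has size at most 3, so the width is 3 − 1 = 2 and tw(G) ≤ 2. The edges 1–2–3–4–1 form a cycle, so G is not a tree and its treewidth is at least 2. Therefore the treewidth is 2.

2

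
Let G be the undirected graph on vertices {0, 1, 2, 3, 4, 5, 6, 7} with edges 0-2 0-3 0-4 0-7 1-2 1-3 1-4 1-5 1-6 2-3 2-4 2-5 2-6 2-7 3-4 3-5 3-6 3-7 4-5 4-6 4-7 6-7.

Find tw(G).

A width-4 tree decomposition is:
Bags: B1 = {1, 2, 3, 4, 6}  B2 = {2, 3, 4, 6, 7}  B3 = {0, 2, 3, 4, 7}  B4 = {1, 2, 3, 4, 5}
Tree: B1–B2, B2–B3, B1–B4
The largest bag has 5 vertices, giving width 4; this decomposition certifies tw(G) ≤ 4. Conversely, {0, 2, 3, 4, 7} is a clique of size 5, and the vertices of any clique must share a bag in every tree decomposition; so some bag has ≥ 5 vertices and tw(G) ≥ 4. Hence tw(G) = 4 exactly.

4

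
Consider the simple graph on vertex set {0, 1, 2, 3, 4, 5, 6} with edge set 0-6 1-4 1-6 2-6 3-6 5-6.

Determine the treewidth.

1

A width-1 tree decomposition is:
Bags: B1 = {0, 6}  B2 = {2, 6}  B3 = {1, 6}  B4 = {5, 6}  B5 = {1, 4}  B6 = {3, 6}
Tree: B1–B2, B2–B3, B3–B4, B3–B5, B2–B6
The largest bag has 2 vertices, giving width 1; this decomposition certifies tw(G) ≤ 1. Since G has at least one edge (e.g. 6–0), it is not an edgeless graph, so tw(G) ≥ 1. Hence tw(G) = 1 exactly.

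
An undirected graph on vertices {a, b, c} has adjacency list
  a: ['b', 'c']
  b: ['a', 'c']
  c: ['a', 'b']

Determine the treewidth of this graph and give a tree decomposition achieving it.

Treewidth 2.
Bags: B1 = {a, b, c}
Tree: (single bag)

A single bag containing all 3 vertices is trivially a valid decomposition of width 2. For the lower bound, the 3 vertices {a, b, c} are pairwise adjacent, and any tree decomposition puts a clique entirely inside one bag — forcing width ≥ 2. Therefore the treewidth is 2.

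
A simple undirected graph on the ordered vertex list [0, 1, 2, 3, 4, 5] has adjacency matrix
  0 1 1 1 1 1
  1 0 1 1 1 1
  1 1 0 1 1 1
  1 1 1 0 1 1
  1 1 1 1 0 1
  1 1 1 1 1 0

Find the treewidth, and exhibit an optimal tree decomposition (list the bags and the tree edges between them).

Treewidth 5.
One such decomposition:
Bags: B1 = {0, 1, 2, 3, 4, 5}
Tree: (single bag)

A single bag containing all 6 vertices is trivially a valid decomposition of width 5. For the lower bound, the 6 vertices {0, 1, 2, 3, 4, 5} are pairwise adjacent, and any tree decomposition puts a clique entirely inside one bag — forcing width ≥ 5. Combining the bounds, tw(G) = 5.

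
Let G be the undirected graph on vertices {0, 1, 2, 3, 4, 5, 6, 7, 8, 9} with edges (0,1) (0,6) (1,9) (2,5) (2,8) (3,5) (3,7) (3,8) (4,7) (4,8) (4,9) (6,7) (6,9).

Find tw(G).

A width-2 tree decomposition is:
Bags: B1 = {2, 5, 8}  B2 = {3, 5, 8}  B3 = {3, 4, 8}  B4 = {3, 4, 7}  B5 = {4, 7, 9}  B6 = {6, 7, 9}  B7 = {1, 6, 9}  B8 = {0, 1, 6}
Tree: B1–B2, B2–B3, B3–B4, B4–B5, B5–B6, B6–B7, B7–B8
The largest bag has 3 vertices, giving width 2; this decomposition certifies tw(G) ≤ 2. The edges 2–5–3–8–2 form a cycle, so G is not a tree and its treewidth is at least 2. Therefore the treewidth is 2.

2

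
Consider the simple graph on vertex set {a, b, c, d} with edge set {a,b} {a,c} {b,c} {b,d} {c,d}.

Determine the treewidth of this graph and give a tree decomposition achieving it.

Treewidth 2.
One optimal decomposition is:
Bags: B1 = {b, c, d}  B2 = {a, b, c}
Tree: B1–B2

Every bag has size at most 3, so the width is 3 − 1 = 2 and tw(G) ≤ 2. For the lower bound, the 3 vertices {b, c, d} are pairwise adjacent, and any tree decomposition puts a clique entirely inside one bag — forcing width ≥ 2. Therefore the treewidth is 2.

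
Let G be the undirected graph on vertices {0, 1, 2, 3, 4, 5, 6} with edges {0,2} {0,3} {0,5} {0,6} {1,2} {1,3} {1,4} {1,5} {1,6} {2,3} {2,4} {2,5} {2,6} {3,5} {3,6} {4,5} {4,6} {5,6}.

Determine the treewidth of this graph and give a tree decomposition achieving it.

The largest bag has 5 vertices, giving width 4; this decomposition certifies tw(G) ≤ 4. On the other hand G contains the 5-clique {0, 2, 3, 5, 6}. A clique must lie in a single bag of any decomposition, so no decomposition can have width below 4. Combining the bounds, tw(G) = 4.

Treewidth 4.
One optimal decomposition is:
Bags: B1 = {1, 2, 4, 5, 6}  B2 = {1, 2, 3, 5, 6}  B3 = {0, 2, 3, 5, 6}
Tree: B1–B2, B2–B3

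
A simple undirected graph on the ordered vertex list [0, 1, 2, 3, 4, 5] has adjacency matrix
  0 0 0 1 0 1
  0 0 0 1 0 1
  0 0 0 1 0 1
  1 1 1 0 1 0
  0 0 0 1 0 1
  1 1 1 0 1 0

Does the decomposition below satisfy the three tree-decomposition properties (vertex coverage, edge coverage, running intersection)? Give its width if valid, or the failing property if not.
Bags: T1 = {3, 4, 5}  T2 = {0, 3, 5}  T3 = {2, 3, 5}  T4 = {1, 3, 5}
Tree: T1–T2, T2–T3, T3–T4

Yes; width 2.

Every vertex of G appears in some bag (union = {0, 1, 2, 3, 4, 5}); every edge is covered by a bag; and for each vertex v the set of bags containing v is connected in the bag tree. The decomposition is therefore valid. The largest bag has 3 vertices, so the width is 2.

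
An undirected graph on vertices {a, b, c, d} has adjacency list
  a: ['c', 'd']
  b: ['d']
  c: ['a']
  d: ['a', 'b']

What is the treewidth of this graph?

1

A width-1 tree decomposition is:
Bags: B1 = {b, d}  B2 = {a, d}  B3 = {a, c}
Tree: B1–B2, B2–B3
Every bag has size at most 2, so the width is 2 − 1 = 1 and tw(G) ≤ 1. Any graph with an edge has treewidth ≥ 1, and G has the edge b–d. Therefore the treewidth is 1.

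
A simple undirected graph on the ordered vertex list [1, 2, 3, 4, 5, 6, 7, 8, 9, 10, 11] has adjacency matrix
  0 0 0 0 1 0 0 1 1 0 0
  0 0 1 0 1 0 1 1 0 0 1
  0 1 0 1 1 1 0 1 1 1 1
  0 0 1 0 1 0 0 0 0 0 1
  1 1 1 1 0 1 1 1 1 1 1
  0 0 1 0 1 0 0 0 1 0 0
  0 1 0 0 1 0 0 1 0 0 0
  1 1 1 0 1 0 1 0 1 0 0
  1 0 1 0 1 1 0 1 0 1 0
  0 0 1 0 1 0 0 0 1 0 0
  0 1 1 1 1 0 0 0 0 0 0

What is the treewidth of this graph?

A width-3 tree decomposition is:
Bags: B1 = {2, 3, 5, 8}  B2 = {2, 3, 5, 11}  B3 = {3, 5, 8, 9}  B4 = {2, 5, 7, 8}  B5 = {3, 5, 6, 9}  B6 = {1, 5, 8, 9}  B7 = {3, 5, 9, 10}  B8 = {3, 4, 5, 11}
Tree: B1–B2, B1–B3, B1–B4, B3–B5, B3–B6, B3–B7, B2–B8
Each bag holds 4 vertices, so the decomposition has width 3, which upper-bounds the treewidth. Conversely, {1, 5, 8, 9} is a clique of size 4, and the vertices of any clique must share a bag in every tree decomposition; so some bag has ≥ 4 vertices and tw(G) ≥ 3. Therefore the treewidth is 3.

3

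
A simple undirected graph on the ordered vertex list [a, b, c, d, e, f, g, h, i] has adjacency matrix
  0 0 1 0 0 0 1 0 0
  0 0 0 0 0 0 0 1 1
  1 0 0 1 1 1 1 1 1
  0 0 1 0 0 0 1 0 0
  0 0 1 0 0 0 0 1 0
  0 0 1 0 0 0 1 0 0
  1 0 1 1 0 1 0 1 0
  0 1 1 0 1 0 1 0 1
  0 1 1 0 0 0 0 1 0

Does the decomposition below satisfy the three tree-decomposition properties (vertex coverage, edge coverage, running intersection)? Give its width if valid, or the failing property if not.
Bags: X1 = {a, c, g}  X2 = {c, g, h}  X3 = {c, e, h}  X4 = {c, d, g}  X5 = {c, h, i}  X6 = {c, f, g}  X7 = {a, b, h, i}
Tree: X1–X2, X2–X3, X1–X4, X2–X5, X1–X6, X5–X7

No — bags containing vertex a are not connected in the tree.

A tree decomposition must satisfy three properties: every vertex lies in some bag; for every edge, both endpoints lie together in some bag; and for every vertex, the bags containing it form a connected subtree. Here bags containing vertex a are not connected in the tree, so the decomposition is invalid.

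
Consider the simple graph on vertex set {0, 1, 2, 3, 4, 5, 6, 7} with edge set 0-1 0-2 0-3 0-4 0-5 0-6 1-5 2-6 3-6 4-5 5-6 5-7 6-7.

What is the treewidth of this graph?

2

A width-2 tree decomposition is:
Bags: B1 = {0, 5, 6}  B2 = {5, 6, 7}  B3 = {0, 1, 5}  B4 = {0, 4, 5}  B5 = {0, 2, 6}  B6 = {0, 3, 6}
Tree: B1–B2, B1–B3, B1–B4, B1–B5, B5–B6
Each bag holds 3 vertices, so the decomposition has width 2, which upper-bounds the treewidth. For the lower bound, the 3 vertices {0, 2, 6} are pairwise adjacent, and any tree decomposition puts a clique entirely inside one bag — forcing width ≥ 2. Hence tw(G) = 2 exactly.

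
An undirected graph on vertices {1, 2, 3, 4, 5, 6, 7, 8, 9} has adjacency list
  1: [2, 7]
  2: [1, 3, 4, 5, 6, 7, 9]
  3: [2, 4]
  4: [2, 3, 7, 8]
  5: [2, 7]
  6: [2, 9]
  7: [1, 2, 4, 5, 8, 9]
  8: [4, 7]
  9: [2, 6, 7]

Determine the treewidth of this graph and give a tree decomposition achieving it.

Each bag holds 3 vertices, so the decomposition has width 2, which upper-bounds the treewidth. On the other hand G contains the 3-clique {4, 7, 8}. A clique must lie in a single bag of any decomposition, so no decomposition can have width below 2. The upper and lower bounds meet at 2, so that is the treewidth.

Treewidth 2.
One optimal decomposition is:
Bags: B1 = {2, 5, 7}  B2 = {2, 4, 7}  B3 = {2, 3, 4}  B4 = {2, 7, 9}  B5 = {4, 7, 8}  B6 = {1, 2, 7}  B7 = {2, 6, 9}
Tree: B1–B2, B2–B3, B1–B4, B2–B5, B4–B6, B4–B7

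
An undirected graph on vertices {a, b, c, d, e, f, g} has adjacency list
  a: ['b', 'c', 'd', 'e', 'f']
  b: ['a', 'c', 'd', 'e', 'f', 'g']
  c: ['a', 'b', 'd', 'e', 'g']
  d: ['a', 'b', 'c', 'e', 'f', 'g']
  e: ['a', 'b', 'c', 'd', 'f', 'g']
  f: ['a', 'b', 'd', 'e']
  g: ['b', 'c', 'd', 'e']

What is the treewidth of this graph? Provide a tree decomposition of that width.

Treewidth 4.
One such decomposition:
Bags: B1 = {b, c, d, e, g}  B2 = {a, b, c, d, e}  B3 = {a, b, d, e, f}
Tree: B1–B2, B2–B3

Every bag has size at most 5, so the width is 5 − 1 = 4 and tw(G) ≤ 4. For the lower bound, the 5 vertices {b, c, d, e, g} are pairwise adjacent, and any tree decomposition puts a clique entirely inside one bag — forcing width ≥ 4. Combining the bounds, tw(G) = 4.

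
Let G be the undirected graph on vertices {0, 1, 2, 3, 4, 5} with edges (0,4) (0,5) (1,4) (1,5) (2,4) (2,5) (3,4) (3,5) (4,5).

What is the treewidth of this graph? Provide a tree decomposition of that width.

The largest bag has 3 vertices, giving width 2; this decomposition certifies tw(G) ≤ 2. For the lower bound, the 3 vertices {0, 4, 5} are pairwise adjacent, and any tree decomposition puts a clique entirely inside one bag — forcing width ≥ 2. Therefore the treewidth is 2.

Treewidth 2.
Bags: B1 = {0, 4, 5}  B2 = {3, 4, 5}  B3 = {2, 4, 5}  B4 = {1, 4, 5}
Tree: B1–B2, B2–B3, B2–B4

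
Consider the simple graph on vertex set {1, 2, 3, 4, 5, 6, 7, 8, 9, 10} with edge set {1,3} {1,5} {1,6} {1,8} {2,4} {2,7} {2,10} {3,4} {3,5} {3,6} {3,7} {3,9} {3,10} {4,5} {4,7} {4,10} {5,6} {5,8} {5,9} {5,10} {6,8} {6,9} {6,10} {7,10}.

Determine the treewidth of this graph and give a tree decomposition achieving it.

Treewidth 3.
One such decomposition:
Bags: B1 = {3, 5, 6, 9}  B2 = {3, 5, 6, 10}  B3 = {1, 3, 5, 6}  B4 = {1, 5, 6, 8}  B5 = {3, 4, 5, 10}  B6 = {3, 4, 7, 10}  B7 = {2, 4, 7, 10}
Tree: B1–B2, B2–B3, B3–B4, B2–B5, B5–B6, B6–B7

Each bag holds 4 vertices, so the decomposition has width 3, which upper-bounds the treewidth. For the lower bound, the 4 vertices {1, 5, 6, 8} are pairwise adjacent, and any tree decomposition puts a clique entirely inside one bag — forcing width ≥ 3. The upper and lower bounds meet at 3, so that is the treewidth.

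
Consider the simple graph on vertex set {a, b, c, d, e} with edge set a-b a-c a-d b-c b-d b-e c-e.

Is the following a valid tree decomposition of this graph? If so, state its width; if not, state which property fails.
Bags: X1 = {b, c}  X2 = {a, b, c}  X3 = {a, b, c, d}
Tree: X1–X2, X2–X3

A tree decomposition must satisfy three properties: every vertex lies in some bag; for every edge, both endpoints lie together in some bag; and for every vertex, the bags containing it form a connected subtree. Here vertex e appears in no bag, so the decomposition is invalid.

No — vertex e appears in no bag.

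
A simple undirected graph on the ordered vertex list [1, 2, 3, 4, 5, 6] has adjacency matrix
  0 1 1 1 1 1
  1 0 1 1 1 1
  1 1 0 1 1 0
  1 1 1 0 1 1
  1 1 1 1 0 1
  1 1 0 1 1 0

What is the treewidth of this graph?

A width-4 tree decomposition is:
Bags: B1 = {1, 2, 4, 5, 6}  B2 = {1, 2, 3, 4, 5}
Tree: B1–B2
Each bag holds 5 vertices, so the decomposition has width 4, which upper-bounds the treewidth. On the other hand G contains the 5-clique {1, 2, 3, 4, 5}. A clique must lie in a single bag of any decomposition, so no decomposition can have width below 4. Combining the bounds, tw(G) = 4.

4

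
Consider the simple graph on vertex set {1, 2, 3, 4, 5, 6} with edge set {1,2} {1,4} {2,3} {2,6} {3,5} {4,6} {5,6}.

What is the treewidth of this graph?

A width-2 tree decomposition is:
Bags: B1 = {3, 5, 6}  B2 = {2, 3, 6}  B3 = {2, 4, 6}  B4 = {1, 2, 4}
Tree: B1–B2, B2–B3, B3–B4
Every bag has size at most 3, so the width is 3 − 1 = 2 and tw(G) ≤ 2. The edges 5–3–2–6–5 form a cycle, so G is not a tree and its treewidth is at least 2. The upper and lower bounds meet at 2, so that is the treewidth.

2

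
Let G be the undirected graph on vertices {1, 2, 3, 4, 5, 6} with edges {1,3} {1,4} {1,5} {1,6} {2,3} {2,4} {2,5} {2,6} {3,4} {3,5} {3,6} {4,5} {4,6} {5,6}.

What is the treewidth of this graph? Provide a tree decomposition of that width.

Each bag holds 5 vertices, so the decomposition has width 4, which upper-bounds the treewidth. On the other hand G contains the 5-clique {1, 3, 4, 5, 6}. A clique must lie in a single bag of any decomposition, so no decomposition can have width below 4. Hence tw(G) = 4 exactly.

Treewidth 4.
Bags: B1 = {1, 3, 4, 5, 6}  B2 = {2, 3, 4, 5, 6}
Tree: B1–B2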